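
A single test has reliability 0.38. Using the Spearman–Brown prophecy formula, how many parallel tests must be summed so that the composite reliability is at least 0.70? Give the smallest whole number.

k ≥ ρ*(1−ρ₁)/(ρ₁(1−ρ*)) = 0.70·0.62 / (0.38·0.30) = 3.807.
Smallest integer k = 4.

4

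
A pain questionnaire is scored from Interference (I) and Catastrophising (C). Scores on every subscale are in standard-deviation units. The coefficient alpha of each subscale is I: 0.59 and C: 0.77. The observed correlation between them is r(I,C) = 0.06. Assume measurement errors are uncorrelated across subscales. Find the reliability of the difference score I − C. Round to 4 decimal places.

0.6596

Var(I−C) = 1 + 1 − 2·0.06 = 2 − 0.12 = 1.88.
Because errors are independent across components, Cov(Tᵢ,Tⱼ) = Cov(Xᵢ,Xⱼ); the off-diagonal part of the true-score variance is the same as above.
True-score variance = [0.59 + 0.77] − 0.12 = 1.36 − 0.12 = 1.24.
Reliability = 1.24 / 1.88 = 0.6596.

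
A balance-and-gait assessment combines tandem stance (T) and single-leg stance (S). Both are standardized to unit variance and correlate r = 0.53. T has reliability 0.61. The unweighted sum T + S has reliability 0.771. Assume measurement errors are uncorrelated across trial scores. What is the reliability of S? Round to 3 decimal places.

Var(T+S) = 2 + 2·0.53 = 3.060.
True-score variance = ρ_T + ρ_S + 2·0.53, so 0.771 = (0.61 + ρ_S + 1.06) / 3.060.
ρ_S = 0.771·3.060 − 0.61 − 1.06 = 0.689.

0.689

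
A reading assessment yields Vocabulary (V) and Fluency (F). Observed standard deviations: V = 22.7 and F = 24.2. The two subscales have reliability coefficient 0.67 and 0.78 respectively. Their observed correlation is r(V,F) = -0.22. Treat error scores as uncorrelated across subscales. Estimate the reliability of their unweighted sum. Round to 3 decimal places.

Var(V+F) = 22.7² + 24.2² + 2·[22.7·24.2·(-0.22)] = 1100.93 − 241.71 = 859.22.
Because errors are independent across components, Cov(Tᵢ,Tⱼ) = Cov(Xᵢ,Xⱼ); the off-diagonal part of the true-score variance is the same as above.
True-score variance = [22.7²·0.67 + 24.2²·0.78] − 241.71 = 802.043 − 241.71 = 560.334.
Reliability = 560.334 / 859.22 = 0.652.

0.652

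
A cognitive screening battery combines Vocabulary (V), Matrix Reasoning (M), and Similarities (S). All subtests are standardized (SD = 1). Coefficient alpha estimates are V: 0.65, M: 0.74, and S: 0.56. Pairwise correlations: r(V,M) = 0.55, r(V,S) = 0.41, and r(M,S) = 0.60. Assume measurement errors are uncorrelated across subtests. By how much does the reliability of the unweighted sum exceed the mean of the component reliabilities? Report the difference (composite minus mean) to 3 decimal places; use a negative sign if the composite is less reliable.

Var(sum) = 3 + 3.12 = 6.12; true-score variance = 1.95 + 3.12 = 5.07; composite reliability = 0.8284.
Mean component reliability = 0.6500.
Difference = 0.8284 − 0.6500 = 0.178.

0.178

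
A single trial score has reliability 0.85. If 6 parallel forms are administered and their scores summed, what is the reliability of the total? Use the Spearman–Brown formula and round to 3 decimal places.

0.971

ρ_k = kρ / (1 + (k−1)ρ) = 6·0.85 / (1 + 5·0.85) = 5.100 / 5.250 = 0.971.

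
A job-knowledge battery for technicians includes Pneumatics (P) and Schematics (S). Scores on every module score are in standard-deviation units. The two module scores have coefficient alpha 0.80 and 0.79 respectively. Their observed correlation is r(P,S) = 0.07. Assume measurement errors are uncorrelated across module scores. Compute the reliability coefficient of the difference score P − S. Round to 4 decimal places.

0.7796

Var(P−S) = 1 + 1 − 2·0.07 = 2 − 0.14 = 1.86.
With uncorrelated errors the cross-covariances are all true-score covariance, so they carry over unchanged; only the diagonal terms shrink to ρᵢσᵢ².
True-score variance = [0.80 + 0.79] − 0.14 = 1.59 − 0.14 = 1.45.
Reliability = 1.45 / 1.86 = 0.7796.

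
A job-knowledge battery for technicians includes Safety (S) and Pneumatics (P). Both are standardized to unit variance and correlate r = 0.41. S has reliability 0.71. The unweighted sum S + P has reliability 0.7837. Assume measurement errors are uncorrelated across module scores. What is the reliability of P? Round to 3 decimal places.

Var(S+P) = 2 + 2·0.41 = 2.820.
True-score variance = ρ_S + ρ_P + 2·0.41, so 0.7837 = (0.71 + ρ_P + 0.82) / 2.820.
ρ_P = 0.7837·2.820 − 0.71 − 0.82 = 0.680.

0.680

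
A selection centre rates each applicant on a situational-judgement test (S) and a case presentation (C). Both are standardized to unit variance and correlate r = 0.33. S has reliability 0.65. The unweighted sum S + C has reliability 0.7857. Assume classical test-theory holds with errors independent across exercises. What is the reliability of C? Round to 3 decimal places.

Var(S+C) = 2 + 2·0.33 = 2.660.
True-score variance = ρ_S + ρ_C + 2·0.33, so 0.7857 = (0.65 + ρ_C + 0.66) / 2.660.
ρ_C = 0.7857·2.660 − 0.65 − 0.66 = 0.780.

0.780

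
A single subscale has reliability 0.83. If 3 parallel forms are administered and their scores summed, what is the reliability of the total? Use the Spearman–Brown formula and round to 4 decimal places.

0.9361

ρ_k = kρ / (1 + (k−1)ρ) = 3·0.83 / (1 + 2·0.83) = 2.490 / 2.660 = 0.9361.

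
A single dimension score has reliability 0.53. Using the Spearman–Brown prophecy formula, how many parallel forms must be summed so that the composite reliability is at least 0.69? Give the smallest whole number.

k ≥ ρ*(1−ρ₁)/(ρ₁(1−ρ*)) = 0.69·0.47 / (0.53·0.31) = 1.974.
Smallest integer k = 2.

2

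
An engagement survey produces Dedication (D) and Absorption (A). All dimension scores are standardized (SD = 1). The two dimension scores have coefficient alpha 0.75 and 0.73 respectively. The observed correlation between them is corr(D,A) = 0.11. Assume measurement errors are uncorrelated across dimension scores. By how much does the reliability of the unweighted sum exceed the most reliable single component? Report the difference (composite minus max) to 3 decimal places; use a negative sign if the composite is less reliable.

Var(sum) = 2 + 0.22 = 2.22; true-score variance = 1.48 + 0.22 = 1.7; composite reliability = 0.7658.
Max component reliability = 0.7500.
Difference = 0.7658 − 0.7500 = 0.016.

0.016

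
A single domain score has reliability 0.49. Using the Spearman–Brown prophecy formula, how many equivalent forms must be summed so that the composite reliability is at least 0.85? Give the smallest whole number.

k ≥ ρ*(1−ρ₁)/(ρ₁(1−ρ*)) = 0.85·0.51 / (0.49·0.15) = 5.898.
Smallest integer k = 6.

6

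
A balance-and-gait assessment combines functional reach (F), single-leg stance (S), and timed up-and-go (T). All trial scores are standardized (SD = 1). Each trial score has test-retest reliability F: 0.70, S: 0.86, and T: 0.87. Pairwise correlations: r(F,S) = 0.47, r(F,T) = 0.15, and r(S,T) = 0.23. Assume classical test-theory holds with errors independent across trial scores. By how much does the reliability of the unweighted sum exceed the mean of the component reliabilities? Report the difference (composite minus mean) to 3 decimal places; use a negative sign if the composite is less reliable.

Var(sum) = 3 + 1.7 = 4.7; true-score variance = 2.43 + 1.7 = 4.13; composite reliability = 0.8787.
Mean component reliability = 0.8100.
Difference = 0.8787 − 0.8100 = 0.069.

0.069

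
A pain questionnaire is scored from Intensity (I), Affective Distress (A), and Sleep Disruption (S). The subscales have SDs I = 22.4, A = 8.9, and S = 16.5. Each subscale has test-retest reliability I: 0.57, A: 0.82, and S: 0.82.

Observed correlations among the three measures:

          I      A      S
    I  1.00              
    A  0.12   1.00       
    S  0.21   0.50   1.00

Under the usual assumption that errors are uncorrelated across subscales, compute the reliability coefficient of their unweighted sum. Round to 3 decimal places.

Var(I+A+S) = 22.4² + 8.9² + 16.5² + 2·[22.4·8.9·0.12 + 22.4·16.5·0.21 + 8.9·16.5·0.50] = 853.22 + 349.928 = 1203.15.
With uncorrelated errors the cross-covariances are all true-score covariance, so they carry over unchanged; only the diagonal terms shrink to ρᵢσᵢ².
True-score variance = [22.4²·0.57 + 8.9²·0.82 + 16.5²·0.82] + 349.928 = 574.2 + 349.928 = 924.129.
Reliability = 924.129 / 1203.15 = 0.768.

0.768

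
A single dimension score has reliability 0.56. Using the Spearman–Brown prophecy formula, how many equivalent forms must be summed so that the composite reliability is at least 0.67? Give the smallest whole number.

k ≥ ρ*(1−ρ₁)/(ρ₁(1−ρ*)) = 0.67·0.44 / (0.56·0.33) = 1.595.
Smallest integer k = 2.

2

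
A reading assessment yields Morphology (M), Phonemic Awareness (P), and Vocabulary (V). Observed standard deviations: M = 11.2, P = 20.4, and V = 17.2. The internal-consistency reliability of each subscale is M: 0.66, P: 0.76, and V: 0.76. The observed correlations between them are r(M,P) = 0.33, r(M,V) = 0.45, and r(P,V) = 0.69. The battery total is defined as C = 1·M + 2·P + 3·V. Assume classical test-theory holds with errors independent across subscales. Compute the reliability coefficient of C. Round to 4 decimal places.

Var(C) = 11.2² + 2²·20.4² + 3²·17.2² + 2·[2·11.2·20.4·0.33 + 3·11.2·17.2·0.45 + 6·20.4·17.2·0.69] = 4452.64 + 3727.01 = 8179.65.
Under uncorrelated errors the observed covariances equal the true-score covariances, so only the own-variance terms attenuate.
True-score variance = [11.2²·0.66 + 2²·20.4²·0.76 + 3²·17.2²·0.76] + 3727.01 = 3371.46 + 3727.01 = 7098.47.
Reliability = 7098.47 / 8179.65 = 0.8678.

0.8678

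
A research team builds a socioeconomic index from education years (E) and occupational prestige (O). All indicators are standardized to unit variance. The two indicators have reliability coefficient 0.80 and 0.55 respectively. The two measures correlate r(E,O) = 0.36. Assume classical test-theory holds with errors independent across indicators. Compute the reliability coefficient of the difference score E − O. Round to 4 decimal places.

Var(E−O) = 1 + 1 − 2·0.36 = 2 − 0.72 = 1.28.
With uncorrelated errors the cross-covariances are all true-score covariance, so they carry over unchanged; only the diagonal terms shrink to ρᵢσᵢ².
True-score variance = [0.80 + 0.55] − 0.72 = 1.35 − 0.72 = 0.63.
Reliability = 0.63 / 1.28 = 0.4922.

0.4922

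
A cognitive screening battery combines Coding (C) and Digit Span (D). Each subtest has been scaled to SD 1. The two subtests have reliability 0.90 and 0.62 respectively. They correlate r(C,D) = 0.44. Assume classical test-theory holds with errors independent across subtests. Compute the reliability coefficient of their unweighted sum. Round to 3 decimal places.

Var(C+D) = 2 + 2·[0.44] = 2 + 0.88 = 2.88.
Because errors are independent across components, Cov(Tᵢ,Tⱼ) = Cov(Xᵢ,Xⱼ); the off-diagonal part of the true-score variance is the same as above.
True-score variance = [0.90 + 0.62] + 0.88 = 1.52 + 0.88 = 2.4.
Reliability = 2.4 / 2.88 = 0.833.

0.833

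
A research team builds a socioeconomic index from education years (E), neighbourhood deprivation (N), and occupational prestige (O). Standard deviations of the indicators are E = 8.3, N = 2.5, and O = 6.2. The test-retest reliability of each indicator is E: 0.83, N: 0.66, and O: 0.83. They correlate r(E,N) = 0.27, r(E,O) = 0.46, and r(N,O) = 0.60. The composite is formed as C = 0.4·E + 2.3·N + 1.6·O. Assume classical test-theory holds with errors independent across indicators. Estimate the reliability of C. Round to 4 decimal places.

Var(C) = 0.4²·8.3² + 2.3²·2.5² + 1.6²·6.2² + 2·[0.92·8.3·2.5·0.27 + 0.64·8.3·6.2·0.46 + 3.68·2.5·6.2·0.60] = 142.491 + 109.056 = 251.548.
Under uncorrelated errors the observed covariances equal the true-score covariances, so only the own-variance terms attenuate.
True-score variance = [0.4²·8.3²·0.83 + 2.3²·2.5²·0.66 + 1.6²·6.2²·0.83] + 109.056 = 112.647 + 109.056 = 221.703.
Reliability = 221.703 / 251.548 = 0.8814.

0.8814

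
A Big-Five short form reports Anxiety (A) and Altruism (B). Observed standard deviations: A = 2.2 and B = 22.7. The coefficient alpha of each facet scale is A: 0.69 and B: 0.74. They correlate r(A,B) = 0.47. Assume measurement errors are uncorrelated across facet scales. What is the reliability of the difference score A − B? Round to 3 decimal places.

Var(A−B) = 2.2² + 22.7² − 2·2.2·22.7·0.47 = 520.13 − 46.9436 = 473.186.
Under uncorrelated errors the observed covariances equal the true-score covariances, so only the own-variance terms attenuate.
True-score variance = [2.2²·0.69 + 22.7²·0.74] − 46.9436 = 384.654 − 46.9436 = 337.711.
Reliability = 337.711 / 473.186 = 0.714.

0.714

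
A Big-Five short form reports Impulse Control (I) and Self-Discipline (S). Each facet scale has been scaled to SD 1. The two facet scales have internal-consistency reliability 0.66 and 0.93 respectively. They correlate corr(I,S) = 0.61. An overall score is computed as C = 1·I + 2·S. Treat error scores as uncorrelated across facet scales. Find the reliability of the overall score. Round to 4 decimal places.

0.9167

Var(C) = 1 + 2² + 2·[2·0.61] = 5 + 2.44 = 7.44.
Because errors are independent across components, Cov(Tᵢ,Tⱼ) = Cov(Xᵢ,Xⱼ); the off-diagonal part of the true-score variance is the same as above.
True-score variance = [0.66 + 2²·0.93] + 2.44 = 4.38 + 2.44 = 6.82.
Reliability = 6.82 / 7.44 = 0.9167.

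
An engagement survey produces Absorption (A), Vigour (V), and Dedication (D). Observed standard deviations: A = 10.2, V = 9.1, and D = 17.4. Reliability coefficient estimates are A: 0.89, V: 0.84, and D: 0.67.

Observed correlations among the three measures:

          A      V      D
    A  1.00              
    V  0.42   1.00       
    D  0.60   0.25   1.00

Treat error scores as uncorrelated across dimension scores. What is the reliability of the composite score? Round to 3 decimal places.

0.855

Var(A+V+D) = 10.2² + 9.1² + 17.4² + 2·[10.2·9.1·0.42 + 10.2·17.4·0.60 + 9.1·17.4·0.25] = 489.61 + 370.115 = 859.725.
Because errors are independent across components, Cov(Tᵢ,Tⱼ) = Cov(Xᵢ,Xⱼ); the off-diagonal part of the true-score variance is the same as above.
True-score variance = [10.2²·0.89 + 9.1²·0.84 + 17.4²·0.67] + 370.115 = 365.005 + 370.115 = 735.12.
Reliability = 735.12 / 859.725 = 0.855.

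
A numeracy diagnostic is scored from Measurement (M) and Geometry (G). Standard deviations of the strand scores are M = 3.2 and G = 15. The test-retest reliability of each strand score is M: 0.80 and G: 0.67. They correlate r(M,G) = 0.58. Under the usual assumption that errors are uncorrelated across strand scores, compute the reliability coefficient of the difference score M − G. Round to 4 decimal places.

0.5751

Var(M−G) = 3.2² + 15² − 2·3.2·15·0.58 = 235.24 − 55.68 = 179.56.
Under uncorrelated errors the observed covariances equal the true-score covariances, so only the own-variance terms attenuate.
True-score variance = [3.2²·0.80 + 15²·0.67] − 55.68 = 158.942 − 55.68 = 103.262.
Reliability = 103.262 / 179.56 = 0.5751.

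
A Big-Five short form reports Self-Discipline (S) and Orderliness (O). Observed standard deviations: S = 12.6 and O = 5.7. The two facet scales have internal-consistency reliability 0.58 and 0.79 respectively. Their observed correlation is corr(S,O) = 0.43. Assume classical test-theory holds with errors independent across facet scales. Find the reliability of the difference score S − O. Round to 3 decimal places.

0.432

Var(S−O) = 12.6² + 5.7² − 2·12.6·5.7·0.43 = 191.25 − 61.7652 = 129.485.
With uncorrelated errors the cross-covariances are all true-score covariance, so they carry over unchanged; only the diagonal terms shrink to ρᵢσᵢ².
True-score variance = [12.6²·0.58 + 5.7²·0.79] − 61.7652 = 117.748 − 61.7652 = 55.9827.
Reliability = 55.9827 / 129.485 = 0.432.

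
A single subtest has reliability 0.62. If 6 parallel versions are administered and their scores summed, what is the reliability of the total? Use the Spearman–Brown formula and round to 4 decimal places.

ρ_k = kρ / (1 + (k−1)ρ) = 6·0.62 / (1 + 5·0.62) = 3.720 / 4.100 = 0.9073.

0.9073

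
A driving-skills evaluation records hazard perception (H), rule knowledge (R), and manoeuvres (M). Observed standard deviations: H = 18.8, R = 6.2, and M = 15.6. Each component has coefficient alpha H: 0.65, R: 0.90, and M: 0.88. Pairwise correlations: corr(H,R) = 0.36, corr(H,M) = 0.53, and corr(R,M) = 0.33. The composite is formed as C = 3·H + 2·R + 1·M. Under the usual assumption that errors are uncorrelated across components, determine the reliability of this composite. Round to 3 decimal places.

0.775

Var(C) = 3²·18.8² + 2²·6.2² + 15.6² + 2·[6·18.8·6.2·0.36 + 3·18.8·15.6·0.53 + 2·6.2·15.6·0.33] = 3578.08 + 1563.84 = 5141.92.
With uncorrelated errors the cross-covariances are all true-score covariance, so they carry over unchanged; only the diagonal terms shrink to ρᵢσᵢ².
True-score variance = [3²·18.8²·0.65 + 2²·6.2²·0.90 + 15.6²·0.88] + 1563.84 = 2420.16 + 1563.84 = 3984.
Reliability = 3984 / 5141.92 = 0.775.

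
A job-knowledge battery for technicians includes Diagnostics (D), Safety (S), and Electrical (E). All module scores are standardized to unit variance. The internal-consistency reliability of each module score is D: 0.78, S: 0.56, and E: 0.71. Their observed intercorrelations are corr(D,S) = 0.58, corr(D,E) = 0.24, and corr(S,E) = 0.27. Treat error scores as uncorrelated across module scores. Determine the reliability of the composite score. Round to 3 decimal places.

0.817

Var(D+S+E) = 3 + 2·[0.58 + 0.24 + 0.27] = 3 + 2.18 = 5.18.
Under uncorrelated errors the observed covariances equal the true-score covariances, so only the own-variance terms attenuate.
True-score variance = [0.78 + 0.56 + 0.71] + 2.18 = 2.05 + 2.18 = 4.23.
Reliability = 4.23 / 5.18 = 0.817.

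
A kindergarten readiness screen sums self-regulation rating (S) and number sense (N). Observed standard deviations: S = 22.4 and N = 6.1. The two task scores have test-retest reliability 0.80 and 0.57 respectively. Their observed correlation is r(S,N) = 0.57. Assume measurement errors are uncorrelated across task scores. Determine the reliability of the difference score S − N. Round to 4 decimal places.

0.6964

Var(S−N) = 22.4² + 6.1² − 2·22.4·6.1·0.57 = 538.97 − 155.77 = 383.2.
With uncorrelated errors the cross-covariances are all true-score covariance, so they carry over unchanged; only the diagonal terms shrink to ρᵢσᵢ².
True-score variance = [22.4²·0.80 + 6.1²·0.57] − 155.77 = 422.618 − 155.77 = 266.848.
Reliability = 266.848 / 383.2 = 0.6964.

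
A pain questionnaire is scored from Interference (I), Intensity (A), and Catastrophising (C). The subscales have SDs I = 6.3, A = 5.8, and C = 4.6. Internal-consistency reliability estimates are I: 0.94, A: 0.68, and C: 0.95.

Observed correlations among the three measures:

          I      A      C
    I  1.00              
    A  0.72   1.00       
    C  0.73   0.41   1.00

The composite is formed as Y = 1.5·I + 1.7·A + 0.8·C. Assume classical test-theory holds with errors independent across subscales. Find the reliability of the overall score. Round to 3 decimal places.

0.910

Var(Y) = 1.5²·6.3² + 1.7²·5.8² + 0.8²·4.6² + 2·[2.55·6.3·5.8·0.72 + 1.2·6.3·4.6·0.73 + 1.36·5.8·4.6·0.41] = 200.064 + 214.701 = 414.766.
With uncorrelated errors the cross-covariances are all true-score covariance, so they carry over unchanged; only the diagonal terms shrink to ρᵢσᵢ².
True-score variance = [1.5²·6.3²·0.94 + 1.7²·5.8²·0.68 + 0.8²·4.6²·0.95] + 214.701 = 162.919 + 214.701 = 377.62.
Reliability = 377.62 / 414.766 = 0.910.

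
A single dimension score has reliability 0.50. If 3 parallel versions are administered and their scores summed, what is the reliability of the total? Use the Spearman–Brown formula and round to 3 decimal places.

ρ_k = kρ / (1 + (k−1)ρ) = 3·0.50 / (1 + 2·0.50) = 1.500 / 2.000 = 0.750.

0.750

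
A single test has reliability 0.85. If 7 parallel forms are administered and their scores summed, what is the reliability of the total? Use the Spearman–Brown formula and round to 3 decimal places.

0.975

ρ_k = kρ / (1 + (k−1)ρ) = 7·0.85 / (1 + 6·0.85) = 5.950 / 6.100 = 0.975.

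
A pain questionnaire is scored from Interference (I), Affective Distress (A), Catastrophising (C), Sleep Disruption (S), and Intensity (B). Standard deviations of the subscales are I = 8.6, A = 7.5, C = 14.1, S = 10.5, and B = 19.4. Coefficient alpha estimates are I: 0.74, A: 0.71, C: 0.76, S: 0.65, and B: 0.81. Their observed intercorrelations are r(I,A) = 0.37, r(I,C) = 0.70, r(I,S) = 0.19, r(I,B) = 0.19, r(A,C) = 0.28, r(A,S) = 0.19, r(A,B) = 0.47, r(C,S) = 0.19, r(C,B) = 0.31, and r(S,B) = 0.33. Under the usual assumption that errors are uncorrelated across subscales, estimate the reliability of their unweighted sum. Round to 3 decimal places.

Var(I+A+C+S+B) = 8.6² + 7.5² + 14.1² + 10.5² + 19.4² + 2·[8.6·7.5·0.37 + 8.6·14.1·0.70 + 8.6·10.5·0.19 + 8.6·19.4·0.19 + 7.5·14.1·0.28 + 7.5·10.5·0.19 + 7.5·19.4·0.47 + 14.1·10.5·0.19 + 14.1·19.4·0.31 + 10.5·19.4·0.33] = 815.63 + 901.418 = 1717.05.
Under uncorrelated errors the observed covariances equal the true-score covariances, so only the own-variance terms attenuate.
True-score variance = [8.6²·0.74 + 7.5²·0.71 + 14.1²·0.76 + 10.5²·0.65 + 19.4²·0.81] + 901.418 = 622.278 + 901.418 = 1523.7.
Reliability = 1523.7 / 1717.05 = 0.887.

0.887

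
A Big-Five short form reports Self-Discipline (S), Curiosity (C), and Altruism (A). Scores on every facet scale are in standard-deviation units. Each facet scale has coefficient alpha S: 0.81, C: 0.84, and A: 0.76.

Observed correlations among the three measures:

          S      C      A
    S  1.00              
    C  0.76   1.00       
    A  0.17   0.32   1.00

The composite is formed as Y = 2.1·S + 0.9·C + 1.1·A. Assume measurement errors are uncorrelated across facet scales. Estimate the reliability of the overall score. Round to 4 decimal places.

0.8827

Var(Y) = 2.1² + 0.9² + 1.1² + 2·[1.89·0.76 + 2.31·0.17 + 0.99·0.32] = 6.43 + 4.2918 = 10.7218.
Under uncorrelated errors the observed covariances equal the true-score covariances, so only the own-variance terms attenuate.
True-score variance = [2.1²·0.81 + 0.9²·0.84 + 1.1²·0.76] + 4.2918 = 5.1721 + 4.2918 = 9.4639.
Reliability = 9.4639 / 10.7218 = 0.8827.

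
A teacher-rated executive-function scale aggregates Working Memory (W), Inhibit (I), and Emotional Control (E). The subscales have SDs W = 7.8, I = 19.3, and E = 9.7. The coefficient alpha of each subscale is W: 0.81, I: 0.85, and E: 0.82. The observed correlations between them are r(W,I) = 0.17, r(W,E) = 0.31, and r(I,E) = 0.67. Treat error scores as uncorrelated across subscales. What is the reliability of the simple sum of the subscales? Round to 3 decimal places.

Var(W+I+E) = 7.8² + 19.3² + 9.7² + 2·[7.8·19.3·0.17 + 7.8·9.7·0.31 + 19.3·9.7·0.67] = 527.42 + 348.954 = 876.374.
With uncorrelated errors the cross-covariances are all true-score covariance, so they carry over unchanged; only the diagonal terms shrink to ρᵢσᵢ².
True-score variance = [7.8²·0.81 + 19.3²·0.85 + 9.7²·0.82] + 348.954 = 443.051 + 348.954 = 792.005.
Reliability = 792.005 / 876.374 = 0.904.

0.904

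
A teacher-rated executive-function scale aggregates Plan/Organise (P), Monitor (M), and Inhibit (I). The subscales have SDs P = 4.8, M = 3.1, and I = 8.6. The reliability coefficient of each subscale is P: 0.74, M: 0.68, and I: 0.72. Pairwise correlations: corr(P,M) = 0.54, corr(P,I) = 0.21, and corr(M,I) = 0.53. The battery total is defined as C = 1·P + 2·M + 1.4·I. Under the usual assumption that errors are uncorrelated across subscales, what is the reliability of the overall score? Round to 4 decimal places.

0.8278

Var(C) = 4.8² + 2²·3.1² + 1.4²·8.6² + 2·[2·4.8·3.1·0.54 + 1.4·4.8·8.6·0.21 + 2.8·3.1·8.6·0.53] = 206.442 + 135.54 = 341.982.
Because errors are independent across components, Cov(Tᵢ,Tⱼ) = Cov(Xᵢ,Xⱼ); the off-diagonal part of the true-score variance is the same as above.
True-score variance = [4.8²·0.74 + 2²·3.1²·0.68 + 1.4²·8.6²·0.72] + 135.54 = 147.561 + 135.54 = 283.101.
Reliability = 283.101 / 341.982 = 0.8278.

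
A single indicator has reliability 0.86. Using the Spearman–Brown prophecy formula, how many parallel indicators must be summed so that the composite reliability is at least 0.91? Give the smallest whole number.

k ≥ ρ*(1−ρ₁)/(ρ₁(1−ρ*)) = 0.91·0.14 / (0.86·0.09) = 1.646.
Smallest integer k = 2.

2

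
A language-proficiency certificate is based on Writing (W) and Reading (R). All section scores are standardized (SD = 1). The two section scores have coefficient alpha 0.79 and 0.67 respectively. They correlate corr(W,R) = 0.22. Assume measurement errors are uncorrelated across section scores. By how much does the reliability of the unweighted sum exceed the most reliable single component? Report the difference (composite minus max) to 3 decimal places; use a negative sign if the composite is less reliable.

-0.011

Var(sum) = 2 + 0.44 = 2.44; true-score variance = 1.46 + 0.44 = 1.9; composite reliability = 0.7787.
Max component reliability = 0.7900.
Difference = 0.7787 − 0.7900 = -0.011.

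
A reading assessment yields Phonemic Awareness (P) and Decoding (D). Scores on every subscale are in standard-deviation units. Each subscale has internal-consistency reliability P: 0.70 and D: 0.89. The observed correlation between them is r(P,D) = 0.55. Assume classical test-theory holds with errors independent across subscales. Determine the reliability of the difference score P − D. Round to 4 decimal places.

0.5444

Var(P−D) = 1 + 1 − 2·0.55 = 2 − 1.1 = 0.9.
With uncorrelated errors the cross-covariances are all true-score covariance, so they carry over unchanged; only the diagonal terms shrink to ρᵢσᵢ².
True-score variance = [0.70 + 0.89] − 1.1 = 1.59 − 1.1 = 0.49.
Reliability = 0.49 / 0.9 = 0.5444.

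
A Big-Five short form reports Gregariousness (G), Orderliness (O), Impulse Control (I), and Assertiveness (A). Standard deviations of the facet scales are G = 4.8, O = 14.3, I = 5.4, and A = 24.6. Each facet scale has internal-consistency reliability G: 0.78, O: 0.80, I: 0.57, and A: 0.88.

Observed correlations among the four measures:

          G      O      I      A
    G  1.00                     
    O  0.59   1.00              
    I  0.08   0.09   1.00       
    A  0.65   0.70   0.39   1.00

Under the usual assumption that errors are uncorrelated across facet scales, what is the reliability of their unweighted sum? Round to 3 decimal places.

Var(G+O+I+A) = 4.8² + 14.3² + 5.4² + 24.6² + 2·[4.8·14.3·0.59 + 4.8·5.4·0.08 + 4.8·24.6·0.65 + 14.3·5.4·0.09 + 14.3·24.6·0.70 + 5.4·24.6·0.39] = 861.85 + 848.653 = 1710.5.
With uncorrelated errors the cross-covariances are all true-score covariance, so they carry over unchanged; only the diagonal terms shrink to ρᵢσᵢ².
True-score variance = [4.8²·0.78 + 14.3²·0.80 + 5.4²·0.57 + 24.6²·0.88] + 848.653 = 730.725 + 848.653 = 1579.38.
Reliability = 1579.38 / 1710.5 = 0.923.

0.923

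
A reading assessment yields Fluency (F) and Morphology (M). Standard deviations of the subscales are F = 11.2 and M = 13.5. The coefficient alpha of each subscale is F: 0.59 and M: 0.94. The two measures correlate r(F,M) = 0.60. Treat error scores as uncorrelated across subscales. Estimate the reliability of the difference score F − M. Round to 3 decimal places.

Var(F−M) = 11.2² + 13.5² − 2·11.2·13.5·0.60 = 307.69 − 181.44 = 126.25.
Under uncorrelated errors the observed covariances equal the true-score covariances, so only the own-variance terms attenuate.
True-score variance = [11.2²·0.59 + 13.5²·0.94] − 181.44 = 245.325 − 181.44 = 63.8846.
Reliability = 63.8846 / 126.25 = 0.506.

0.506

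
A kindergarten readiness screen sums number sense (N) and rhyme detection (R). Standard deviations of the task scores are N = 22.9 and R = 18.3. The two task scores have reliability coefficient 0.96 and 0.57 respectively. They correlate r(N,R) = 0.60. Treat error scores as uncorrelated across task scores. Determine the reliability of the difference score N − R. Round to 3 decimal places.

Var(N−R) = 22.9² + 18.3² − 2·22.9·18.3·0.60 = 859.3 − 502.884 = 356.416.
Under uncorrelated errors the observed covariances equal the true-score covariances, so only the own-variance terms attenuate.
True-score variance = [22.9²·0.96 + 18.3²·0.57] − 502.884 = 694.321 − 502.884 = 191.437.
Reliability = 191.437 / 356.416 = 0.537.

0.537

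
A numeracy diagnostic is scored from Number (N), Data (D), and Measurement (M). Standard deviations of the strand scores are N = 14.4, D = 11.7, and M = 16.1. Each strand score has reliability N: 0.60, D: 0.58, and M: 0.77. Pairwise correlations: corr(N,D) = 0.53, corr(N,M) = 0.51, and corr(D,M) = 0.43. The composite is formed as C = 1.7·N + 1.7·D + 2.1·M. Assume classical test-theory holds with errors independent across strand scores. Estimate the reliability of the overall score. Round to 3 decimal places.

Var(C) = 1.7²·14.4² + 1.7²·11.7² + 2.1²·16.1² + 2·[2.89·14.4·11.7·0.53 + 3.57·14.4·16.1·0.51 + 3.57·11.7·16.1·0.43] = 2138 + 1938.68 = 4076.68.
With uncorrelated errors the cross-covariances are all true-score covariance, so they carry over unchanged; only the diagonal terms shrink to ρᵢσᵢ².
True-score variance = [1.7²·14.4²·0.60 + 1.7²·11.7²·0.58 + 2.1²·16.1²·0.77] + 1938.68 = 1469.22 + 1938.68 = 3407.89.
Reliability = 3407.89 / 4076.68 = 0.836.

0.836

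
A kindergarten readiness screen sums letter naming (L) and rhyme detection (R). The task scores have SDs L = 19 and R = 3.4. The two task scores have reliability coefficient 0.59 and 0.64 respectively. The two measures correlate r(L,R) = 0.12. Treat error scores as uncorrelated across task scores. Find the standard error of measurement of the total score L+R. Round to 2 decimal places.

12.34

Var(total) = 372.56 + 15.504 = 388.064.
True-score variance = 220.388 + 15.504 = 235.892, so reliability = 0.6079.
Error variance = 388.064 − 235.892 = 152.172; SEM = √152.172 = 12.34.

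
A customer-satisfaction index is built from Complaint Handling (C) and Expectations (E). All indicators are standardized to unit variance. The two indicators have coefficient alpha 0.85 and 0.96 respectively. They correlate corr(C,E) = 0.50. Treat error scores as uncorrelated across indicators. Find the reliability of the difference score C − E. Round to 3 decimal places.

0.810

Var(C−E) = 1 + 1 − 2·0.50 = 2 − 1 = 1.
Under uncorrelated errors the observed covariances equal the true-score covariances, so only the own-variance terms attenuate.
True-score variance = [0.85 + 0.96] − 1 = 1.81 − 1 = 0.81.
Reliability = 0.81 / 1 = 0.810.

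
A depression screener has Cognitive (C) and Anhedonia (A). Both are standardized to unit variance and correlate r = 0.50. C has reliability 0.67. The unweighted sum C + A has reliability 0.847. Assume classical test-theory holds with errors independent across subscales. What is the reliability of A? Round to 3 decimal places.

Var(C+A) = 2 + 2·0.50 = 3.000.
True-score variance = ρ_C + ρ_A + 2·0.50, so 0.847 = (0.67 + ρ_A + 1.00) / 3.000.
ρ_A = 0.847·3.000 − 0.67 − 1.00 = 0.871.

0.871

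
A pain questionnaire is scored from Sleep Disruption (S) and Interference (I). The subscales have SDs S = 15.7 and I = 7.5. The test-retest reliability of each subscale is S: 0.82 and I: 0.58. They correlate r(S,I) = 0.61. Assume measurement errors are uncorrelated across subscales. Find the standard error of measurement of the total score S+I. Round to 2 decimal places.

8.25

Var(total) = 302.74 + 143.655 = 446.395.
True-score variance = 234.747 + 143.655 = 378.402, so reliability = 0.8477.
Error variance = 446.395 − 378.402 = 67.9932; SEM = √67.9932 = 8.25.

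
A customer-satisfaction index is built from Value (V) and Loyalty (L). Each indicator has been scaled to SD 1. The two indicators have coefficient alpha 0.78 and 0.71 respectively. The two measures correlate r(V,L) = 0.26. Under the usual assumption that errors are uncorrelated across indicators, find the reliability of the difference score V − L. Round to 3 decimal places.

Var(V−L) = 1 + 1 − 2·0.26 = 2 − 0.52 = 1.48.
With uncorrelated errors the cross-covariances are all true-score covariance, so they carry over unchanged; only the diagonal terms shrink to ρᵢσᵢ².
True-score variance = [0.78 + 0.71] − 0.52 = 1.49 − 0.52 = 0.97.
Reliability = 0.97 / 1.48 = 0.655.

0.655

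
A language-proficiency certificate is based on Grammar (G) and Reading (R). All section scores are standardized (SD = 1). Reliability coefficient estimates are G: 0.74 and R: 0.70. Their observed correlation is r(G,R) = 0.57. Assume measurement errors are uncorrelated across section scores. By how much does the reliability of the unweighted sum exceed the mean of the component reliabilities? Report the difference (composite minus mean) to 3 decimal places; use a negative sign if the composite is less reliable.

Var(sum) = 2 + 1.14 = 3.14; true-score variance = 1.44 + 1.14 = 2.58; composite reliability = 0.8217.
Mean component reliability = 0.7200.
Difference = 0.8217 − 0.7200 = 0.102.

0.102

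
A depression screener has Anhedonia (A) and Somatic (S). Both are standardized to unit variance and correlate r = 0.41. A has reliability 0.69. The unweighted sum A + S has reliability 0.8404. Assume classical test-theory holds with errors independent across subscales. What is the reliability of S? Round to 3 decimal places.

Var(A+S) = 2 + 2·0.41 = 2.820.
True-score variance = ρ_A + ρ_S + 2·0.41, so 0.8404 = (0.69 + ρ_S + 0.82) / 2.820.
ρ_S = 0.8404·2.820 − 0.69 − 0.82 = 0.860.

0.860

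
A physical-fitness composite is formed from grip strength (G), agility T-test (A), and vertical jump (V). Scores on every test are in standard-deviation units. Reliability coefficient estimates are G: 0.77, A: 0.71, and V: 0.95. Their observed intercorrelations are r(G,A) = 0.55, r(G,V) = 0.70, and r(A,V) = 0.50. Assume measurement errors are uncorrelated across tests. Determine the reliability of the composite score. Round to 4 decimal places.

0.9123

Var(G+A+V) = 3 + 2·[0.55 + 0.70 + 0.50] = 3 + 3.5 = 6.5.
With uncorrelated errors the cross-covariances are all true-score covariance, so they carry over unchanged; only the diagonal terms shrink to ρᵢσᵢ².
True-score variance = [0.77 + 0.71 + 0.95] + 3.5 = 2.43 + 3.5 = 5.93.
Reliability = 5.93 / 6.5 = 0.9123.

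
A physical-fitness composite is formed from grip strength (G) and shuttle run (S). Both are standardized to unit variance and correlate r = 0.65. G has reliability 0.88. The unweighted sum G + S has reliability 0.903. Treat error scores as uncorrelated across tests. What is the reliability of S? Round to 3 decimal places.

Var(G+S) = 2 + 2·0.65 = 3.300.
True-score variance = ρ_G + ρ_S + 2·0.65, so 0.903 = (0.88 + ρ_S + 1.30) / 3.300.
ρ_S = 0.903·3.300 − 0.88 − 1.30 = 0.800.

0.800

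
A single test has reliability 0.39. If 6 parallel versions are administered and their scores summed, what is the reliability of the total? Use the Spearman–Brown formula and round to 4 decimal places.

ρ_k = kρ / (1 + (k−1)ρ) = 6·0.39 / (1 + 5·0.39) = 2.340 / 2.950 = 0.7932.

0.7932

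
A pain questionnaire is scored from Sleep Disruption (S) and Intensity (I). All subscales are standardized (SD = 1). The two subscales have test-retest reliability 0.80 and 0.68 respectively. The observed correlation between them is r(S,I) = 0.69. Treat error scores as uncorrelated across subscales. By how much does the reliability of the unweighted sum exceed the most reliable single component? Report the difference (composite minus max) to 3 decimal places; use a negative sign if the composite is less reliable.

Var(sum) = 2 + 1.38 = 3.38; true-score variance = 1.48 + 1.38 = 2.86; composite reliability = 0.8462.
Max component reliability = 0.8000.
Difference = 0.8462 − 0.8000 = 0.046.

0.046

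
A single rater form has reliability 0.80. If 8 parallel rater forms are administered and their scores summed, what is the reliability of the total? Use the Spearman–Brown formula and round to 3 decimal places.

0.970

ρ_k = kρ / (1 + (k−1)ρ) = 8·0.80 / (1 + 7·0.80) = 6.400 / 6.600 = 0.970.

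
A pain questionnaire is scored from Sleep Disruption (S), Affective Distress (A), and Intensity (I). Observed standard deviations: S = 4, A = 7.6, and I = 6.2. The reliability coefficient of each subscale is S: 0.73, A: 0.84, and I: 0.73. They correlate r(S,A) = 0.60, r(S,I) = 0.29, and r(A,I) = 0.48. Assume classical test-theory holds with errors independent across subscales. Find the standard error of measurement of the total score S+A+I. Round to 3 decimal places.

Var(total) = 112.2 + 96.0992 = 208.299.
True-score variance = 88.2596 + 96.0992 = 184.359, so reliability = 0.8851.
Error variance = 208.299 − 184.359 = 23.9404; SEM = √23.9404 = 4.893.

4.893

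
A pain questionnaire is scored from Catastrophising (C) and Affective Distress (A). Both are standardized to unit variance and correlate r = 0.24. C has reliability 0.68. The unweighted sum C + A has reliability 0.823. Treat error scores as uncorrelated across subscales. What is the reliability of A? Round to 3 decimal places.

Var(C+A) = 2 + 2·0.24 = 2.480.
True-score variance = ρ_C + ρ_A + 2·0.24, so 0.823 = (0.68 + ρ_A + 0.48) / 2.480.
ρ_A = 0.823·2.480 − 0.68 − 0.48 = 0.881.

0.881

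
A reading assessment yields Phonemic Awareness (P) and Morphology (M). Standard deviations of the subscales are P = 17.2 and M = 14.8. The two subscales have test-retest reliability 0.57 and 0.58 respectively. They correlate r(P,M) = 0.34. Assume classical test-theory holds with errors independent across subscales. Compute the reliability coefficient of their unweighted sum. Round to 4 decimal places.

Var(P+M) = 17.2² + 14.8² + 2·[17.2·14.8·0.34] = 514.88 + 173.101 = 687.981.
Because errors are independent across components, Cov(Tᵢ,Tⱼ) = Cov(Xᵢ,Xⱼ); the off-diagonal part of the true-score variance is the same as above.
True-score variance = [17.2²·0.57 + 14.8²·0.58] + 173.101 = 295.672 + 173.101 = 468.773.
Reliability = 468.773 / 687.981 = 0.6814.

0.6814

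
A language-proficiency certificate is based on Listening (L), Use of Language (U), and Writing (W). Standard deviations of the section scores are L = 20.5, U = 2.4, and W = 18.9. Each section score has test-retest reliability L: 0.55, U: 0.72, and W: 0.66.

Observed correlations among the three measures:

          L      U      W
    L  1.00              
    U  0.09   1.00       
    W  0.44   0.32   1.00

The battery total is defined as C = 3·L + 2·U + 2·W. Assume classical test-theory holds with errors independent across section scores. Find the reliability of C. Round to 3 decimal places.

Var(C) = 3²·20.5² + 2²·2.4² + 2²·18.9² + 2·[6·20.5·2.4·0.09 + 6·20.5·18.9·0.44 + 4·2.4·18.9·0.32] = 5234.13 + 2214.99 = 7449.12.
With uncorrelated errors the cross-covariances are all true-score covariance, so they carry over unchanged; only the diagonal terms shrink to ρᵢσᵢ².
True-score variance = [3²·20.5²·0.55 + 2²·2.4²·0.72 + 2²·18.9²·0.66] + 2214.99 = 3039.86 + 2214.99 = 5254.85.
Reliability = 5254.85 / 7449.12 = 0.705.

0.705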